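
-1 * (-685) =685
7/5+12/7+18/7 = 199/35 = 5.69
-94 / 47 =-2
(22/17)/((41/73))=1606/697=2.30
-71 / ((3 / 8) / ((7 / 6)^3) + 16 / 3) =-73059 / 5731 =-12.75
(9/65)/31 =9/2015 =0.00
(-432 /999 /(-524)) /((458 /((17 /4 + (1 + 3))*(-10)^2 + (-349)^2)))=245252 /1109963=0.22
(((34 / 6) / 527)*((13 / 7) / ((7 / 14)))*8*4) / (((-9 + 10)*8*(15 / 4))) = 416 / 9765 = 0.04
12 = 12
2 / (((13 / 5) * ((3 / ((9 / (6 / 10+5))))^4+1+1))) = 253125 / 4653389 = 0.05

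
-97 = -97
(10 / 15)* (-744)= -496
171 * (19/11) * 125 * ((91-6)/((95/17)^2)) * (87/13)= 96171975/143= 672531.29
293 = 293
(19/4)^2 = 361/16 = 22.56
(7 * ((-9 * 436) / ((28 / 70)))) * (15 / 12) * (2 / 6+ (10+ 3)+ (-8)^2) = -6638100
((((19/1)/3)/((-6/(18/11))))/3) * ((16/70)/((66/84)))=-304/1815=-0.17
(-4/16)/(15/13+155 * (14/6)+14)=-39/58784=-0.00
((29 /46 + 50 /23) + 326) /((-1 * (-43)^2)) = -0.18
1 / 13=0.08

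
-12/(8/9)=-27/2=-13.50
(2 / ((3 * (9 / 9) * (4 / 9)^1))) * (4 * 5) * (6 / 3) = 60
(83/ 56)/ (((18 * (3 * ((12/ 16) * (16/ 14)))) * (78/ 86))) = 3569/ 101088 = 0.04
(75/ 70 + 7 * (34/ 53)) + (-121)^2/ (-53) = -200847/ 742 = -270.68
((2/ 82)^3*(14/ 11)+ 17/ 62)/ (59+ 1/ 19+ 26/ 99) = 2204035245/ 476758536344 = 0.00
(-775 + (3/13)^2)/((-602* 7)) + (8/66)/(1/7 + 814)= 12325161685/66967461561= 0.18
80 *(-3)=-240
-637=-637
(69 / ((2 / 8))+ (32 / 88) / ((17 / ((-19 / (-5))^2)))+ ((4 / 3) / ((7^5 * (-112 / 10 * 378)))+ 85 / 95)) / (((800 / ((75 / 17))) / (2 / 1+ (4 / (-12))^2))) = 6570000373126327 / 2035790389987200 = 3.23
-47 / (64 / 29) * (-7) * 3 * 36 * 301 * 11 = 852936777 / 16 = 53308548.56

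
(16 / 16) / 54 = 1 / 54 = 0.02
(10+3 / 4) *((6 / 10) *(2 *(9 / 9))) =129 / 10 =12.90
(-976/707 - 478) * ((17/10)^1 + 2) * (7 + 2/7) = -319772907/24745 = -12922.73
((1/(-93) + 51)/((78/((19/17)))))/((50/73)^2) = 240066121/154147500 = 1.56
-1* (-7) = 7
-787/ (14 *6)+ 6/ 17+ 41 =45673/ 1428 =31.98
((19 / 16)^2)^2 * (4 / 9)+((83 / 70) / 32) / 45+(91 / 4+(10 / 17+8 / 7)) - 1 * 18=153866771 / 20889600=7.37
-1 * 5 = -5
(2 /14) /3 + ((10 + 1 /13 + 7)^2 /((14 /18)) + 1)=1334386 /3549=375.99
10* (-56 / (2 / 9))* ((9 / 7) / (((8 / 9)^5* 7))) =-23914845 / 28672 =-834.08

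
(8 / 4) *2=4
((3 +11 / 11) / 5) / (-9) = -4 / 45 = -0.09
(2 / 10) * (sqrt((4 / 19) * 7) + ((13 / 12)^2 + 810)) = 2 * sqrt(133) / 95 + 116809 / 720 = 162.48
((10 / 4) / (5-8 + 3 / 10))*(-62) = 1550 / 27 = 57.41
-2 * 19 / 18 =-19 / 9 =-2.11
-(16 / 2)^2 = -64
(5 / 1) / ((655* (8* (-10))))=-1 / 10480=-0.00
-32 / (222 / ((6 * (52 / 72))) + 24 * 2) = -0.32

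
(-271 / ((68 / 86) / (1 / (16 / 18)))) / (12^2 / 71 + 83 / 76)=-141479073 / 1144916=-123.57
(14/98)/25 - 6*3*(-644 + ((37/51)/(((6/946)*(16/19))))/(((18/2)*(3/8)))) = 872937034/80325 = 10867.56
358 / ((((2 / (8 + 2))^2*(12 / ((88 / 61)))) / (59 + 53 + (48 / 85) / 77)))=2624455040 / 21777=120514.99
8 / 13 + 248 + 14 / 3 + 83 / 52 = 39761 / 156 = 254.88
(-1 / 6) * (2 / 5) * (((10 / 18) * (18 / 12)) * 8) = -4 / 9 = -0.44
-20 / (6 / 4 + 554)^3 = -160 / 1371330631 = -0.00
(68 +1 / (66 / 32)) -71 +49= 1534 / 33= 46.48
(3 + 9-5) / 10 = 7 / 10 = 0.70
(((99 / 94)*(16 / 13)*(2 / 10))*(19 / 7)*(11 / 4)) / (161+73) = 2299 / 278005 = 0.01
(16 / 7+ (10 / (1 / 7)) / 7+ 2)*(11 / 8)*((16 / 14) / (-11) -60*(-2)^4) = -924100 / 49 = -18859.18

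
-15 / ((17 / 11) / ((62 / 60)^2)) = -10571 / 1020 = -10.36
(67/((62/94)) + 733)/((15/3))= 25872/155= 166.92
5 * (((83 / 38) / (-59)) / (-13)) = 415 / 29146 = 0.01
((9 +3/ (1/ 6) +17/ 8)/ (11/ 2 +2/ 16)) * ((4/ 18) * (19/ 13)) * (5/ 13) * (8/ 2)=35416/ 13689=2.59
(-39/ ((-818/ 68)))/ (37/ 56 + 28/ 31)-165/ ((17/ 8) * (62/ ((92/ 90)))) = 0.79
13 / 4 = 3.25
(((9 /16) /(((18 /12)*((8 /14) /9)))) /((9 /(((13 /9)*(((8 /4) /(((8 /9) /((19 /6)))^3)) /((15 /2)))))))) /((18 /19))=11859211 /983040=12.06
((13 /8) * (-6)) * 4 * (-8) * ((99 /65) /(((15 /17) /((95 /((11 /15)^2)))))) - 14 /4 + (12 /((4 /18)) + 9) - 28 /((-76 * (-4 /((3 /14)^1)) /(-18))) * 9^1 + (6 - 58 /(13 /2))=1034611387 /10868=95197.96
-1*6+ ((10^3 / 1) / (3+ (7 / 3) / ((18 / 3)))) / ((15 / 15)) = 17634 / 61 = 289.08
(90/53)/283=90/14999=0.01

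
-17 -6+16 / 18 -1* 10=-289 / 9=-32.11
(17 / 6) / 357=1 / 126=0.01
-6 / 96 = -1 / 16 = -0.06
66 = 66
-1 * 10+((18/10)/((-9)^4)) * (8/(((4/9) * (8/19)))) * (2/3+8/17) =-412549/41310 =-9.99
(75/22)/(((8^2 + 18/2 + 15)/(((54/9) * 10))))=1125/484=2.32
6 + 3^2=15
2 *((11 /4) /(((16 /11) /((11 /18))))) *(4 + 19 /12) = 89177 /6912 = 12.90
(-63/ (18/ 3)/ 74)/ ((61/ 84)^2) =-0.27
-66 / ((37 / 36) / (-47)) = 111672 / 37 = 3018.16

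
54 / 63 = 6 / 7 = 0.86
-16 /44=-4 /11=-0.36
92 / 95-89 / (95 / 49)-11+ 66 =956 / 95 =10.06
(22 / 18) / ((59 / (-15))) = -0.31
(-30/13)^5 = -24300000/371293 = -65.45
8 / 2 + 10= 14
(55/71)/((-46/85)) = -4675/3266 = -1.43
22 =22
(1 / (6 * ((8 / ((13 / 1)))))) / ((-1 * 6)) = -13 / 288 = -0.05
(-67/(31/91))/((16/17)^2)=-1762033/7936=-222.03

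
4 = 4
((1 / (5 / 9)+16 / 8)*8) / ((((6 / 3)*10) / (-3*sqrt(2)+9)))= 342 / 25 - 114*sqrt(2) / 25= 7.23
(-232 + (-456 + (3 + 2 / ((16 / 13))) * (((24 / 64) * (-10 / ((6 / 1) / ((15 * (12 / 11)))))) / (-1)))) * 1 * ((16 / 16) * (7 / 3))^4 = -270743963 / 14256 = -18991.58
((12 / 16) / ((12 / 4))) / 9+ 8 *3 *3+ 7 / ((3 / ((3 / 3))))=2677 / 36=74.36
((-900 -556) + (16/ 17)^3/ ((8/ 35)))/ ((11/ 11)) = -7135408/ 4913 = -1452.35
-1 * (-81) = 81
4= 4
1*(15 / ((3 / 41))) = 205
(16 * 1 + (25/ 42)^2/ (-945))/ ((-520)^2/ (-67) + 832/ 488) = -21800920357/ 5496843879072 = -0.00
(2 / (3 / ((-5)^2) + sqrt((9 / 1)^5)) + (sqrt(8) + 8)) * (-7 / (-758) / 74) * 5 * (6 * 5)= 525 * sqrt(2) / 14023 + 4258975 / 28410598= 0.20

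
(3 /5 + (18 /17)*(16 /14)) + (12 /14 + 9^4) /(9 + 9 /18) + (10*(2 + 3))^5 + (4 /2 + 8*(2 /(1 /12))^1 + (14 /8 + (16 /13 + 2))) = 26243824869233 /83980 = 312500891.51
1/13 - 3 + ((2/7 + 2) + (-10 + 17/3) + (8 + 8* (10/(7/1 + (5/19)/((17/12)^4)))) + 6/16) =360624012535/24486949032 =14.73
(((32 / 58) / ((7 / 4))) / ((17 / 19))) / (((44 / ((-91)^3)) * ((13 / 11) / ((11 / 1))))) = -27691664 / 493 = -56169.70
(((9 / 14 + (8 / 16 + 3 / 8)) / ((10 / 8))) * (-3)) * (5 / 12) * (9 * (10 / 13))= -10.51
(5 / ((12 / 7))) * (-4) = -35 / 3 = -11.67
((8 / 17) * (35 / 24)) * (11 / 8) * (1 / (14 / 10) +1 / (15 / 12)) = 583 / 408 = 1.43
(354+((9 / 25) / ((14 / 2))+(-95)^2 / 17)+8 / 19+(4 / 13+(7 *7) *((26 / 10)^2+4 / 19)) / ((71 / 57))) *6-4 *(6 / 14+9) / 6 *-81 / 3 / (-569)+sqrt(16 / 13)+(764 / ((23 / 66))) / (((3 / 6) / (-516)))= -1540046221653401526 / 682782489025+4 *sqrt(13) / 13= -2255543.29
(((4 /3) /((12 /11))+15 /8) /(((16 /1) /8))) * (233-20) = 15833 /48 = 329.85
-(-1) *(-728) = -728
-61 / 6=-10.17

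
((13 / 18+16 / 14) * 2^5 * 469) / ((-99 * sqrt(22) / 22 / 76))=-19145920 * sqrt(22) / 891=-100788.24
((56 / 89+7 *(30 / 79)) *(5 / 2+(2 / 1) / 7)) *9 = 579501 / 7031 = 82.42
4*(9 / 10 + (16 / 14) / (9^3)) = 92014 / 25515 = 3.61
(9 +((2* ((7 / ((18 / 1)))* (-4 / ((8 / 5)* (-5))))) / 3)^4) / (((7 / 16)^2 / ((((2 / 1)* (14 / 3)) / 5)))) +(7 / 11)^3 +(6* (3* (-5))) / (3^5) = 87.66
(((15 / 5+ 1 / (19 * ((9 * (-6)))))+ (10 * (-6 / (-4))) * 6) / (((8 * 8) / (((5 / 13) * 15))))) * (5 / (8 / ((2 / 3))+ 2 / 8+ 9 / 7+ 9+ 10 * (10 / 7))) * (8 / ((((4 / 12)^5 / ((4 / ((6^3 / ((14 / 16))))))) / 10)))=2922145625 / 8149024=358.59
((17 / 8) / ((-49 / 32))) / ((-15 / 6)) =136 / 245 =0.56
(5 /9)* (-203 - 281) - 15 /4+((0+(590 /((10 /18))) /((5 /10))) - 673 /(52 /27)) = 351449 /234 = 1501.92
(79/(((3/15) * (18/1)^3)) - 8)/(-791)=0.01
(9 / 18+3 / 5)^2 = 121 / 100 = 1.21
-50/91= -0.55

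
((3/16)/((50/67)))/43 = 0.01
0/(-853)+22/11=2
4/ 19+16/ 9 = 340/ 171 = 1.99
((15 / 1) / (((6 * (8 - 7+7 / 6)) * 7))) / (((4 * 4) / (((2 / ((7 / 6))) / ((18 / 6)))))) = 15 / 2548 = 0.01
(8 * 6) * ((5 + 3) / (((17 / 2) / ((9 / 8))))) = 864 / 17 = 50.82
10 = 10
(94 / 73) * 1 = 94 / 73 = 1.29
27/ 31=0.87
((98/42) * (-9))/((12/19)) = -133/4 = -33.25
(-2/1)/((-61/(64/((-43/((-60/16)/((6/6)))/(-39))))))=-18720/2623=-7.14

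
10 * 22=220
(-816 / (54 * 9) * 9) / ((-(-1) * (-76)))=34 / 171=0.20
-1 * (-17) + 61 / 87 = 1540 / 87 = 17.70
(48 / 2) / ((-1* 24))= -1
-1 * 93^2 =-8649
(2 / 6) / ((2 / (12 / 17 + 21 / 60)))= 359 / 2040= 0.18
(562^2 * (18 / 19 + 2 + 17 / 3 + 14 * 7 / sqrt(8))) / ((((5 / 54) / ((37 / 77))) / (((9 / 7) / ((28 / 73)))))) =16964213543262 / 358435 + 51825499623 * sqrt(2) / 385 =237698237.06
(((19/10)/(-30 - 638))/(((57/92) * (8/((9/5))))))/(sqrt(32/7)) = -69 * sqrt(14)/534400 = -0.00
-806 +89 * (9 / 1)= -5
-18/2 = -9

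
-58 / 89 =-0.65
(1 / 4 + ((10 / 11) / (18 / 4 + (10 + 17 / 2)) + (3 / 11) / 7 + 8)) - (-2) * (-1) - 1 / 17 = 755043 / 120428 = 6.27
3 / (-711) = -1 / 237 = -0.00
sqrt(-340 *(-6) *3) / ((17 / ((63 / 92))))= 189 *sqrt(170) / 782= 3.15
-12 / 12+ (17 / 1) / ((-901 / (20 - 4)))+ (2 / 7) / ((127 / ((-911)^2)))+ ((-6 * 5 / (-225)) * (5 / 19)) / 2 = 5010933362 / 2685669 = 1865.80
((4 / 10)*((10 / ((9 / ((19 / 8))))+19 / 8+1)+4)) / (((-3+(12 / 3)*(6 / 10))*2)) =-721 / 216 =-3.34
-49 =-49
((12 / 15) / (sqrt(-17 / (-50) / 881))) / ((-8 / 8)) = -4 * sqrt(29954) / 17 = -40.72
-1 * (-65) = 65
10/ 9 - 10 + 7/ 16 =-1217/ 144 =-8.45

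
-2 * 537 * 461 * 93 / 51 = -15348534 / 17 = -902854.94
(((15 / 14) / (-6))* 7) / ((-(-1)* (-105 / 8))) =2 / 21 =0.10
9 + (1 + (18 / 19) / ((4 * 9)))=381 / 38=10.03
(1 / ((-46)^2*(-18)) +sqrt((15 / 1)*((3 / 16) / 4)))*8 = -1 / 4761 +3*sqrt(5) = 6.71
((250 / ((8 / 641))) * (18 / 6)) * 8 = 480750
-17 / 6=-2.83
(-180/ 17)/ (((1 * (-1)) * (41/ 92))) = 16560/ 697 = 23.76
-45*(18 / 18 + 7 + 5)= -585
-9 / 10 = -0.90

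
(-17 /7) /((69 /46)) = -34 /21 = -1.62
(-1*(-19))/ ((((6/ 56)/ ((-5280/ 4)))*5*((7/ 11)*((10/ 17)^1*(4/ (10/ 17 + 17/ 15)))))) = -4037044/ 75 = -53827.25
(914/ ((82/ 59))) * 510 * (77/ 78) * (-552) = -97413004920/ 533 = -182763611.48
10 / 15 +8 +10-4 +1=47 / 3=15.67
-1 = -1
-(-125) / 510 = 25 / 102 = 0.25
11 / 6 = 1.83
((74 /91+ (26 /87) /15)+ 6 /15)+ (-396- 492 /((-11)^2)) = -398.83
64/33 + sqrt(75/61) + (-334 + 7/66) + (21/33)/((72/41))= -262621/792 + 5*sqrt(183)/61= -330.48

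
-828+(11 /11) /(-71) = -58789 /71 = -828.01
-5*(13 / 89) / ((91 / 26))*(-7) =130 / 89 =1.46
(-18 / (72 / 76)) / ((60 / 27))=-171 / 20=-8.55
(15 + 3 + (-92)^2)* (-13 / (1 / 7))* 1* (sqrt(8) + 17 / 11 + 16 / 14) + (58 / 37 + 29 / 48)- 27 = -1543724* sqrt(2)- 40537795157 / 19536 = -4258185.88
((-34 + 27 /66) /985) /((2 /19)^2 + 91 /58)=-0.02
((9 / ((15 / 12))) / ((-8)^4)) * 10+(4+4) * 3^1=12297 / 512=24.02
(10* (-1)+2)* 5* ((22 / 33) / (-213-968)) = 80 / 3543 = 0.02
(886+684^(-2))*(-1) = -886.00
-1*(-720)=720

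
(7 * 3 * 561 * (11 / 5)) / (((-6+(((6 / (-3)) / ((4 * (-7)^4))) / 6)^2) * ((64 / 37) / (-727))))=180858034022323581 / 99615761260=1815556.41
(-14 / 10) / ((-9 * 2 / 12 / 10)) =9.33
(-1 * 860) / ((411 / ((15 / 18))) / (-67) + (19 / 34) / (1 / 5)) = 9795400 / 52019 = 188.30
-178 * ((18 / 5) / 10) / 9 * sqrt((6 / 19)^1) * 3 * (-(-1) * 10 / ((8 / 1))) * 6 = -801 * sqrt(114) / 95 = -90.02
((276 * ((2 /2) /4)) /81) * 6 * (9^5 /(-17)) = -301806 /17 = -17753.29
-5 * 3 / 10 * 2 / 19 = -3 / 19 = -0.16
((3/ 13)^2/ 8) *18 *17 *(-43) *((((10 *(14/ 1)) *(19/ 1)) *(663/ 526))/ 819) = -31875255/ 88894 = -358.58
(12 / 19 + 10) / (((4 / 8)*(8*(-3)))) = -101 / 114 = -0.89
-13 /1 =-13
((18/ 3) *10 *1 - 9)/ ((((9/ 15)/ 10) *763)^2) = 42500/ 1746507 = 0.02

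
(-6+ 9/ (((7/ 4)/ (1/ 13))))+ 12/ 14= -432/ 91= -4.75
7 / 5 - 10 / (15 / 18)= -53 / 5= -10.60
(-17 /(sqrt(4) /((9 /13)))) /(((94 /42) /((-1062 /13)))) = 1706103 /7943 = 214.79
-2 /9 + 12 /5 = 98 /45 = 2.18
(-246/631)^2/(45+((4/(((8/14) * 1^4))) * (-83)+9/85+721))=2571930/3132332587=0.00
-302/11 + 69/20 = -5281/220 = -24.00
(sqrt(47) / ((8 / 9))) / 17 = 9 * sqrt(47) / 136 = 0.45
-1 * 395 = -395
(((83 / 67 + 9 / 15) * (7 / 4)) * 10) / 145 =2156 / 9715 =0.22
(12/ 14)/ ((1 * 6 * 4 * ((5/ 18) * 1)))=9/ 70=0.13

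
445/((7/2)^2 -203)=-1780/763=-2.33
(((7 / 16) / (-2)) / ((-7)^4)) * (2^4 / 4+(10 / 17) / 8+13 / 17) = -47 / 106624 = -0.00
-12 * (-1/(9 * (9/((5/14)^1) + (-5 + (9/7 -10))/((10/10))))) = 70/603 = 0.12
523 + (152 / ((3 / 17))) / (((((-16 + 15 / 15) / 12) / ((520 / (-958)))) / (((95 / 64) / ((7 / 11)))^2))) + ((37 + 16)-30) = 5815668911 / 2253216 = 2581.05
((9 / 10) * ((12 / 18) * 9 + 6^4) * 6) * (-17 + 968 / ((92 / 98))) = 163993410 / 23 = 7130148.26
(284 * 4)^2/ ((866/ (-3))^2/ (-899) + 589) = 10441403136/ 4015643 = 2600.18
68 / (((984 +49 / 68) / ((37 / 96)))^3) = 4230589213 / 1037622848238769536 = 0.00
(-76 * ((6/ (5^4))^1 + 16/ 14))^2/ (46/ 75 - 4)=-220254163296/ 97234375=-2265.19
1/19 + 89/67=1758/1273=1.38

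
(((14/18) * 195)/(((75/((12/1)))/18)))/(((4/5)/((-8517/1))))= -4650282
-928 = -928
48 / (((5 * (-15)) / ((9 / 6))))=-24 / 25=-0.96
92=92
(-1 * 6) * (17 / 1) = -102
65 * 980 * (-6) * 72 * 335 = -9218664000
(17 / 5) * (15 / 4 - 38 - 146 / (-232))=-3315 / 29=-114.31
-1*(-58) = 58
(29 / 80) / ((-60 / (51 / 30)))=-493 / 48000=-0.01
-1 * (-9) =9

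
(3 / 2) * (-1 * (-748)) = 1122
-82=-82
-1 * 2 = -2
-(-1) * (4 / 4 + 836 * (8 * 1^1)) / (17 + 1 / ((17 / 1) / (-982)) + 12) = -113713 / 489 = -232.54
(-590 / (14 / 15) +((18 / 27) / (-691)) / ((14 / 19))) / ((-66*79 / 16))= 73384352 / 37830177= 1.94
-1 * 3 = -3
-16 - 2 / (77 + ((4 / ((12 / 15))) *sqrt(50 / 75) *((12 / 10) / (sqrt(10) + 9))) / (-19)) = 2 *(-105507 - 11723 *sqrt(10) + 16 *sqrt(6)) / (-2 *sqrt(6) + 1463 *sqrt(10) + 13167) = -16.03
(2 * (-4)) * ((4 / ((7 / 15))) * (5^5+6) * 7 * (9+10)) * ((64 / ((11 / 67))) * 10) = -1224426393600 / 11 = -111311490327.27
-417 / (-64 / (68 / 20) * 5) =4.43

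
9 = 9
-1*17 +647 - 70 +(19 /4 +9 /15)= 11307 /20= 565.35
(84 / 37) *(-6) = -504 / 37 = -13.62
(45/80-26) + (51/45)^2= -86951/3600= -24.15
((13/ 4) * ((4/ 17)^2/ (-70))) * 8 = -208/ 10115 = -0.02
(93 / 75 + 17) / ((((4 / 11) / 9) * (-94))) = -5643 / 1175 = -4.80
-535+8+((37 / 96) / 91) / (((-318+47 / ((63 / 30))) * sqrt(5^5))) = -527 - 37 * sqrt(5) / 322816000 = -527.00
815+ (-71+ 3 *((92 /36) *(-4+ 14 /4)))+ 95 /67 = 298117 /402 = 741.58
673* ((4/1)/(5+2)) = 384.57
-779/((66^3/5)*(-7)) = 3895/2012472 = 0.00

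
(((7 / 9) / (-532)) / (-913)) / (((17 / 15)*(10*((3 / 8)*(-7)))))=-1 / 18578637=-0.00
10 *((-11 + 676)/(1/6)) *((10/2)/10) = 19950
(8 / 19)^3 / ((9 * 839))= 512 / 51792309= 0.00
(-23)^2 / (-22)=-529 / 22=-24.05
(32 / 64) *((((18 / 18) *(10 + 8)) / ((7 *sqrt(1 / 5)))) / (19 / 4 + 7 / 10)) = 180 *sqrt(5) / 763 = 0.53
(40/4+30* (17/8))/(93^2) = 295/34596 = 0.01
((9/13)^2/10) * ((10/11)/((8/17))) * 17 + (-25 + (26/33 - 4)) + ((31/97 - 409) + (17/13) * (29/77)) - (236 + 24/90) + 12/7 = -101391626087/151471320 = -669.38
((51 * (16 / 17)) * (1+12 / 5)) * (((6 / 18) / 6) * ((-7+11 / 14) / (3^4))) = -1972 / 2835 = -0.70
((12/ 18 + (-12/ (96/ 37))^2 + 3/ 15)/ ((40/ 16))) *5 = 21367/ 480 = 44.51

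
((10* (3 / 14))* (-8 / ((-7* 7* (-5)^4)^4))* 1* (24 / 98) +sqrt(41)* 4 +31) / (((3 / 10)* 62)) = 20* sqrt(41) / 93 +1870639924102783202837 / 1122383954461669921875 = 3.04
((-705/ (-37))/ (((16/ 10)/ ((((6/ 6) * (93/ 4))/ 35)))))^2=4298769225/ 68690944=62.58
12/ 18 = 2/ 3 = 0.67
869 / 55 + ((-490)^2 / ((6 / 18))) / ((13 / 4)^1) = 14407027 / 65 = 221646.57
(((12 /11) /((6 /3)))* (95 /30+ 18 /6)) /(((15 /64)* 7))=2368 /1155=2.05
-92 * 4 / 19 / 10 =-184 / 95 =-1.94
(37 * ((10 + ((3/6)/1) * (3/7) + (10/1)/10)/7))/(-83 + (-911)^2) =5809/81324124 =0.00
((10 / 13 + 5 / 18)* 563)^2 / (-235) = -3805212845 / 2573532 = -1478.60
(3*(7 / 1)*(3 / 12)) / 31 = 21 / 124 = 0.17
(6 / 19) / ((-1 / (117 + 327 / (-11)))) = -27.56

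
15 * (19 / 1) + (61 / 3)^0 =286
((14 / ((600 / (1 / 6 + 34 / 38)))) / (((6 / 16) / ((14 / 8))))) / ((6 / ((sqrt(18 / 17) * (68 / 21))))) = 847 * sqrt(34) / 76950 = 0.06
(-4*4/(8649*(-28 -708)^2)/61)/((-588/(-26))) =-13/5251443636096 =-0.00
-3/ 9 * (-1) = 1/ 3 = 0.33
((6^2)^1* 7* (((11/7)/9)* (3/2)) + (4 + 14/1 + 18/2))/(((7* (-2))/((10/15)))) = -31/7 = -4.43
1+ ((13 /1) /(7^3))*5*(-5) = 18 /343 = 0.05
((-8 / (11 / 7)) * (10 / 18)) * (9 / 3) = -280 / 33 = -8.48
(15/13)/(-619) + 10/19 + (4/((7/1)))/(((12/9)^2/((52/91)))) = 5305102/7491757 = 0.71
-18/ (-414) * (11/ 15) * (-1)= -11/ 345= -0.03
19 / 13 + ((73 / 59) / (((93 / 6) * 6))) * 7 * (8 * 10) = 635693 / 71331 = 8.91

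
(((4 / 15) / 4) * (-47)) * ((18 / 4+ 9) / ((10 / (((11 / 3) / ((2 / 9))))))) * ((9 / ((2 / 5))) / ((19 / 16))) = -1322.43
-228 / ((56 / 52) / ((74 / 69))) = -36556 / 161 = -227.06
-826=-826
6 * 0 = 0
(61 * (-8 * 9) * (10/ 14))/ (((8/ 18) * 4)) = -24705/ 14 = -1764.64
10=10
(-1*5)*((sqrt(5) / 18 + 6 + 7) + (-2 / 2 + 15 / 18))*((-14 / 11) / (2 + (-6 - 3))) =-11.78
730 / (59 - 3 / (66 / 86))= 4015 / 303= 13.25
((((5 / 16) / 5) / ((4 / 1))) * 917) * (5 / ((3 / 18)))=13755 / 32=429.84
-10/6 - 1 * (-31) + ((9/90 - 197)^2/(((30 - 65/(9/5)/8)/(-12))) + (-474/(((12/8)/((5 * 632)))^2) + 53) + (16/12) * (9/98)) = -14186235084414797/6743625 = -2103651238.68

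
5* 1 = 5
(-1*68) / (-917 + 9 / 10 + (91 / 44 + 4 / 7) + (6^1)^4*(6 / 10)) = 20944 / 41845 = 0.50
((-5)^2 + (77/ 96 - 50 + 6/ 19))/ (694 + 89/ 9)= -18669/ 550240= -0.03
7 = 7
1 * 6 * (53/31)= 318/31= 10.26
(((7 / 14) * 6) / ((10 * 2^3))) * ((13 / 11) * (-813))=-31707 / 880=-36.03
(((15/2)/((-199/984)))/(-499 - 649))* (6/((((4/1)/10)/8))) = 5400/1393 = 3.88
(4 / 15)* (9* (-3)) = -36 / 5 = -7.20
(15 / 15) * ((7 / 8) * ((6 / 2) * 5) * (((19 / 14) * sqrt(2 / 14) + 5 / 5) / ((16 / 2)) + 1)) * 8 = 285 * sqrt(7) / 112 + 945 / 8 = 124.86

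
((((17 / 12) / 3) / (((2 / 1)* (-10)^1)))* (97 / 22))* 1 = -1649 / 15840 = -0.10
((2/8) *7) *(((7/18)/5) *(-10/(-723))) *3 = 49/8676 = 0.01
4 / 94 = 2 / 47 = 0.04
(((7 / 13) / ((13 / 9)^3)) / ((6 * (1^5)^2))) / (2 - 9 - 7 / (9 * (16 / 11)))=-0.00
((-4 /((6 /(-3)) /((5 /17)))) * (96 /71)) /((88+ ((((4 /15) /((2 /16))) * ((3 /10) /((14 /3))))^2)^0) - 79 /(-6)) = 5760 /739891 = 0.01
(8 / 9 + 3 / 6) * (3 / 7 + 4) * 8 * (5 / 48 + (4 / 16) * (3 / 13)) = 78275 / 9828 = 7.96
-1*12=-12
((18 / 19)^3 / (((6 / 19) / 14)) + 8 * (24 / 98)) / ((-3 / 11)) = -2571976 / 17689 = -145.40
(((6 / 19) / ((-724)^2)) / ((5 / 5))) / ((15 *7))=1 / 174288520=0.00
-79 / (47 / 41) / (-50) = 3239 / 2350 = 1.38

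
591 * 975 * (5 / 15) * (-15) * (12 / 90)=-384150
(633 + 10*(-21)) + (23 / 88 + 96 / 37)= 1386587 / 3256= 425.86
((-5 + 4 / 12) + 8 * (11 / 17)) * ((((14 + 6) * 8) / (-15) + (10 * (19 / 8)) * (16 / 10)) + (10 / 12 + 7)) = 2743 / 153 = 17.93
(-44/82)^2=484/1681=0.29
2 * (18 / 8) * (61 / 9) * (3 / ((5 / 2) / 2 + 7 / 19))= 2318 / 41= 56.54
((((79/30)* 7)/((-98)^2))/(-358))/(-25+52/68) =1343/6070935360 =0.00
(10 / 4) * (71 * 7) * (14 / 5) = 3479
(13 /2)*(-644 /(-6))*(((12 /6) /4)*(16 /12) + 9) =60697 /9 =6744.11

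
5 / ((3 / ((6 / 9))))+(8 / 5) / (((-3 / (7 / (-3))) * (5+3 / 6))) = 662 / 495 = 1.34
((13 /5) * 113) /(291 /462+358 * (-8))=-226226 /2204795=-0.10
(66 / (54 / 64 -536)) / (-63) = 704 / 359625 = 0.00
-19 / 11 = -1.73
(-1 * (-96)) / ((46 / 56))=116.87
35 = 35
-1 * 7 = -7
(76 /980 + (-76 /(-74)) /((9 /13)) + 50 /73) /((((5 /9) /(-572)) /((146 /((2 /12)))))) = -91814998704 /45325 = -2025703.23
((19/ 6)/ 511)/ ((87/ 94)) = 893/ 133371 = 0.01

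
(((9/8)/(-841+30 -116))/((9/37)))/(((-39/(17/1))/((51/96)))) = 10693/9255168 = 0.00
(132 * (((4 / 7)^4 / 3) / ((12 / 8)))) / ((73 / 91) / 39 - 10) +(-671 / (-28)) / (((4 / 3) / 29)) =101248456529 / 194368496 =520.91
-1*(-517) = 517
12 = 12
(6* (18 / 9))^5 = 248832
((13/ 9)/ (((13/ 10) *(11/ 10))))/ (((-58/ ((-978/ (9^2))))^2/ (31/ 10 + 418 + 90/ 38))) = 21377151710/ 1153220409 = 18.54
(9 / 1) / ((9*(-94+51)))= -1 / 43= -0.02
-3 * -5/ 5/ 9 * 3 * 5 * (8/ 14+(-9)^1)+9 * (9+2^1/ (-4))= 481/ 14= 34.36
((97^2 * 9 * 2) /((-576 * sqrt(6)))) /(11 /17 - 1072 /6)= 159953 * sqrt(6) /581056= 0.67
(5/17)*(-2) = -10/17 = -0.59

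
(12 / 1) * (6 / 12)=6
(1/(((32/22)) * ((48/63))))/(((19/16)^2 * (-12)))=-77/1444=-0.05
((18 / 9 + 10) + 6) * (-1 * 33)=-594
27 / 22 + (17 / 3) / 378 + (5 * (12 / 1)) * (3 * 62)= 69612668 / 6237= 11161.24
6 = 6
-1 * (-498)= 498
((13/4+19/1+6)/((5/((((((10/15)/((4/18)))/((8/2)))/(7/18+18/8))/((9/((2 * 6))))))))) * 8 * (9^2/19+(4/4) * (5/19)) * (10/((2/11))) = 7696656/1805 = 4264.08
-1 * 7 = -7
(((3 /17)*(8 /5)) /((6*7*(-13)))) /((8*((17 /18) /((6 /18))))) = -3 /131495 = -0.00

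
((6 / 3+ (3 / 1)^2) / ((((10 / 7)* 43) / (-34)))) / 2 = -1309 / 430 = -3.04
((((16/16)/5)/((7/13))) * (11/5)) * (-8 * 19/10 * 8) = -86944/875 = -99.36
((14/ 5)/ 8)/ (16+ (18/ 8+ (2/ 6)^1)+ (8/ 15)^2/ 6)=945/ 50303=0.02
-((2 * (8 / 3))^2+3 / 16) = -4123 / 144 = -28.63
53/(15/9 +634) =159/1907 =0.08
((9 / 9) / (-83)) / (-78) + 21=135955 / 6474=21.00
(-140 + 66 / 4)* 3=-741 / 2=-370.50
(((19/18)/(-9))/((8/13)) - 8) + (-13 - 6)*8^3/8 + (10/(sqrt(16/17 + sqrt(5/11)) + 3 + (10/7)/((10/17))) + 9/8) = -1585093/1296 + 10/(sqrt(sqrt(55)/11 + 16/17) + 38/7) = -1221.57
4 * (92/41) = 368/41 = 8.98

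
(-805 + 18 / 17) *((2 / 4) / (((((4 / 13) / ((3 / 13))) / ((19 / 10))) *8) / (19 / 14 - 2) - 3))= 7011171 / 204646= 34.26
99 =99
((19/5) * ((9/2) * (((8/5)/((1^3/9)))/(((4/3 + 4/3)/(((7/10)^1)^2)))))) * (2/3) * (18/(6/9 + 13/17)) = 34613649/91250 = 379.33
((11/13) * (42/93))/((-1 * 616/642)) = -321/806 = -0.40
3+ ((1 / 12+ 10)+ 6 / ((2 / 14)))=661 / 12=55.08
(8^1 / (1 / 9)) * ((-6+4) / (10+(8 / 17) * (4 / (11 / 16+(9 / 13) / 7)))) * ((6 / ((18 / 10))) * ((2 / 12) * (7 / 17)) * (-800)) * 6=512960000 / 40207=12757.98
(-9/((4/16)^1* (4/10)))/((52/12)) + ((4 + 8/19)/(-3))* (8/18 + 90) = -342466/2223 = -154.06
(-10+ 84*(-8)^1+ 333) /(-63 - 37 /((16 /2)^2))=22336 /4069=5.49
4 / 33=0.12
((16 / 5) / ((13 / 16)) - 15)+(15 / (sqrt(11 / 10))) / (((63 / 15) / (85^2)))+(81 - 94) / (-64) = -45171 / 4160+180625 *sqrt(110) / 77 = 24591.88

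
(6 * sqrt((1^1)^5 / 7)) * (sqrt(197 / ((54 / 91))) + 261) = sqrt(7) * (sqrt(107562) + 4698) / 21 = 633.21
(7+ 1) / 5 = 8 / 5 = 1.60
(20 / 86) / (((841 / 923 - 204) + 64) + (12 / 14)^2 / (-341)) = -154224070 / 92240071377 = -0.00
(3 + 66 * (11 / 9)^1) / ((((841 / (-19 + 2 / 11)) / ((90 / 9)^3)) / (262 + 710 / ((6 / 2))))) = -785128000 / 841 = -933564.80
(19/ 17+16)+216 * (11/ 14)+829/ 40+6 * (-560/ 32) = 488171/ 4760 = 102.56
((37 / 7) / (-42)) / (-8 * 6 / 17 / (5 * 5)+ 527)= -15725 / 65834538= -0.00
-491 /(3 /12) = -1964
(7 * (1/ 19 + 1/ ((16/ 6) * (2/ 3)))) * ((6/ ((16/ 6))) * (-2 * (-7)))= 82467/ 608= 135.64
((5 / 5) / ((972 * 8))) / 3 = 1 / 23328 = 0.00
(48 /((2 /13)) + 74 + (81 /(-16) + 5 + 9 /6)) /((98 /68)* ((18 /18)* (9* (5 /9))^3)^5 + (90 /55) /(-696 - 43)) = 856658407 /97246337890620104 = 0.00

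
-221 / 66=-3.35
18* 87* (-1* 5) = -7830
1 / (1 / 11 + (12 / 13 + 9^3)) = 143 / 104392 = 0.00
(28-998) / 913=-1.06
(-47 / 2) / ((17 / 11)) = -517 / 34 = -15.21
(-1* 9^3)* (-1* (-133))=-96957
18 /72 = 1 /4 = 0.25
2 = 2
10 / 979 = 0.01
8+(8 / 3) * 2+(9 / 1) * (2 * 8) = 472 / 3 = 157.33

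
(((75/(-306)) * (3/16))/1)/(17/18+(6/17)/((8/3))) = -225/5272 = -0.04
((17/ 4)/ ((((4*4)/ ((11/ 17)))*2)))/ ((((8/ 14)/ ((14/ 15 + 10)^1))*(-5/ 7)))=-22099/ 9600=-2.30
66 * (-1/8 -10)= -2673/4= -668.25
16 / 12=4 / 3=1.33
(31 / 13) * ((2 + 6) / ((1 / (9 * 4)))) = 8928 / 13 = 686.77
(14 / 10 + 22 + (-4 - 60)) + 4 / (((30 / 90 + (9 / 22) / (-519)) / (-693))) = -159024271 / 18985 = -8376.31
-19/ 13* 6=-114/ 13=-8.77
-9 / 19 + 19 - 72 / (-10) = 2444 / 95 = 25.73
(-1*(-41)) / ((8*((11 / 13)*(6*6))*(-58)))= -533 / 183744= -0.00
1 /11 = 0.09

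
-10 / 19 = -0.53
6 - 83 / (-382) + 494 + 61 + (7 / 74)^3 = 43437039133 / 77397784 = 561.22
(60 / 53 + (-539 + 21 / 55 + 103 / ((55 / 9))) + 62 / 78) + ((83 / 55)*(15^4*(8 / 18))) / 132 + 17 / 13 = -326761784 / 1250535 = -261.30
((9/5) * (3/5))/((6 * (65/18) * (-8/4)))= -0.02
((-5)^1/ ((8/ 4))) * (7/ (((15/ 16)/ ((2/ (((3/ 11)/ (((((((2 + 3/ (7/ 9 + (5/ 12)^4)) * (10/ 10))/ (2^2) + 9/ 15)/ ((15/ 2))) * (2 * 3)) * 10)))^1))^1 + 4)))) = -157349024/ 68535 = -2295.89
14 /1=14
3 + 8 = 11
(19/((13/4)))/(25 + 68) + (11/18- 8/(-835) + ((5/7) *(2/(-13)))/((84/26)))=192781853/296797410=0.65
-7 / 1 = -7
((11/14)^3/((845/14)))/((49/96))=31944/2028845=0.02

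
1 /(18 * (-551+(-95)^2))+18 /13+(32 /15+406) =4060198529 /9914580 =409.52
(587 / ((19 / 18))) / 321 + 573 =1168431 / 2033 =574.73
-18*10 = -180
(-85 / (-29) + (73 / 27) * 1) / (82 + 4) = 2206 / 33669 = 0.07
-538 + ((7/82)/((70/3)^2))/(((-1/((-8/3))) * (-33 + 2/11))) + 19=-1344300858/2590175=-519.00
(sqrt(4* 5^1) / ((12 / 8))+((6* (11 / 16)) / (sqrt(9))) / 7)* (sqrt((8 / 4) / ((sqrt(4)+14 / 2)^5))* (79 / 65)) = 869* sqrt(2) / 884520+316* sqrt(10) / 47385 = 0.02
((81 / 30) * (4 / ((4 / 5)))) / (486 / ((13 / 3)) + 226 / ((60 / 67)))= 5265 / 142163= 0.04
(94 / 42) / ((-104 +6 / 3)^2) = 47 / 218484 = 0.00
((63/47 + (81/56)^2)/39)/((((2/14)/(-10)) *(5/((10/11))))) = -1.12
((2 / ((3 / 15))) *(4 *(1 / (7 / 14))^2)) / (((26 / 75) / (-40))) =-240000 / 13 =-18461.54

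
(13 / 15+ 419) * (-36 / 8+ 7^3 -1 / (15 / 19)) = 31858433 / 225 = 141593.04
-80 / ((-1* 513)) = 80 / 513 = 0.16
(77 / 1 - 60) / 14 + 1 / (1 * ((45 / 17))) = 1003 / 630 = 1.59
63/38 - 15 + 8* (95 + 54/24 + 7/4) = 29589/38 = 778.66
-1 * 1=-1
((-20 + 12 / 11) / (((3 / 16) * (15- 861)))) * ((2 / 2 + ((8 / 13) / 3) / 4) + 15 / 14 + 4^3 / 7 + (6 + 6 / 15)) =3086528 / 1465695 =2.11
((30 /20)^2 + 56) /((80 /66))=7689 /160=48.06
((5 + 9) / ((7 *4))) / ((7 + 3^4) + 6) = 1 / 188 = 0.01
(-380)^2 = 144400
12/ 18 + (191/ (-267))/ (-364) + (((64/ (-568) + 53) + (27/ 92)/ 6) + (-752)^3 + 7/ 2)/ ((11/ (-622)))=318030481963225596/ 13225667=24046460716.37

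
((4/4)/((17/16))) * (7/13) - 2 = -330/221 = -1.49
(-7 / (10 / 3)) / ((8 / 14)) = -3.68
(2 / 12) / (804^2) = 1 / 3878496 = 0.00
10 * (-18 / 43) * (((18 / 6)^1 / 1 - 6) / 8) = 135 / 86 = 1.57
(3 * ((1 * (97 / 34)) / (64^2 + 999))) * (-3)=-873 / 173230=-0.01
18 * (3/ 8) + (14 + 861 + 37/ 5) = 889.15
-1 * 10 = -10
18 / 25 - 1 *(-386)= 9668 / 25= 386.72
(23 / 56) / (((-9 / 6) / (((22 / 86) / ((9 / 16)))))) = -1012 / 8127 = -0.12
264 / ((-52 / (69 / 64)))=-2277 / 416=-5.47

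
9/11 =0.82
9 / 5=1.80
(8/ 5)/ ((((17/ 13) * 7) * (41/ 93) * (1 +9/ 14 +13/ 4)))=38688/ 477445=0.08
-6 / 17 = -0.35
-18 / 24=-3 / 4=-0.75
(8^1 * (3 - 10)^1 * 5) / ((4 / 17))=-1190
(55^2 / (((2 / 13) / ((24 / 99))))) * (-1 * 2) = -28600 / 3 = -9533.33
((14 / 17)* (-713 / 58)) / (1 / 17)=-4991 / 29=-172.10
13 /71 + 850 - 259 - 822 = -16388 /71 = -230.82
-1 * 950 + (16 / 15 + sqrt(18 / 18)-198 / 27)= -14329 / 15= -955.27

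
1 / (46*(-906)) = -1 / 41676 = -0.00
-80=-80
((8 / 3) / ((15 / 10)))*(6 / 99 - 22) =-11584 / 297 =-39.00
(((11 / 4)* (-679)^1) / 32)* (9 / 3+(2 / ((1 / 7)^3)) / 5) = -5235769 / 640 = -8180.89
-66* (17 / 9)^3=-108086 / 243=-444.80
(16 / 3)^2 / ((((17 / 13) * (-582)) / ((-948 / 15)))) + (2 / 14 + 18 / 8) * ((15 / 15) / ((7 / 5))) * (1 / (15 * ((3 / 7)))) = 16380317 / 6233220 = 2.63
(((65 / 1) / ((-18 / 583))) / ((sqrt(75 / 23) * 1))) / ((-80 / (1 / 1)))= 7579 * sqrt(69) / 4320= 14.57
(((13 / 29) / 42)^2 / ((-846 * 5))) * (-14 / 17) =169 / 7620015060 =0.00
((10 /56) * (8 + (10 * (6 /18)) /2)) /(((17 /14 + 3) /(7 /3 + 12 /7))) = 12325 /7434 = 1.66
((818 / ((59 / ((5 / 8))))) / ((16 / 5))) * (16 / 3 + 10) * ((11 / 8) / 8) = 2586925 / 362496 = 7.14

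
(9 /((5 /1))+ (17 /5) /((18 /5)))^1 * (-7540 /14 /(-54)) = 93119 /3402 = 27.37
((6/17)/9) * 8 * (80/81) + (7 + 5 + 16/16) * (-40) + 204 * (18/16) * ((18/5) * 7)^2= 14997801002/103275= 145221.99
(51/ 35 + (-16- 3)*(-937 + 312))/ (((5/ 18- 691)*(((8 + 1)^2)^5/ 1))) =-831352/ 168587962890795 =-0.00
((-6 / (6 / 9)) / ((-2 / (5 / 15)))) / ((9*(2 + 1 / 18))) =0.08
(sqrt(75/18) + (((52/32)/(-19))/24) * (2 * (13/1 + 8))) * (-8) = -15.13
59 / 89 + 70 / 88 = 5711 / 3916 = 1.46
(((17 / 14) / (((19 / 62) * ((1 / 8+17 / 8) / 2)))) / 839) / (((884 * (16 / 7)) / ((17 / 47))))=527 / 701276472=0.00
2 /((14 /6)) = 6 /7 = 0.86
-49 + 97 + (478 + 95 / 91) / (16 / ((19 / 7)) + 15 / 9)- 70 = 1621939 / 39221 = 41.35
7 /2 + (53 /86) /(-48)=14395 /4128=3.49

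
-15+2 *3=-9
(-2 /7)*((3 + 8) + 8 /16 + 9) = -41 /7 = -5.86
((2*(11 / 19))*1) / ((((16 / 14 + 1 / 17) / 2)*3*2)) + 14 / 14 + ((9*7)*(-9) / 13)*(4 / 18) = -8.37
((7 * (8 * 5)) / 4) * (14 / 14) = 70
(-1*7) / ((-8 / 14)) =49 / 4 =12.25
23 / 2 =11.50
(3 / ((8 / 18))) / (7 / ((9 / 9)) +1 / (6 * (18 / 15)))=243 / 257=0.95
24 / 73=0.33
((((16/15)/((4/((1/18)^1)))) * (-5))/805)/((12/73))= -73/130410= -0.00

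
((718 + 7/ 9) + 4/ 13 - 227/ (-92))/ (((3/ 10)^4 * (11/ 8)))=155335900000/ 2397681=64785.89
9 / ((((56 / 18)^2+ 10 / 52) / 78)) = 1478412 / 20789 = 71.12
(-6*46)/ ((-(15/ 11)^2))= 11132/ 75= 148.43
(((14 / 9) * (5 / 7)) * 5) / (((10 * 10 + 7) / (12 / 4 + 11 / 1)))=700 / 963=0.73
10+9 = 19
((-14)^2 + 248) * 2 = 888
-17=-17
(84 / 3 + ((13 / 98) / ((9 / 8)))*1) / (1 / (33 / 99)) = 12400 / 1323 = 9.37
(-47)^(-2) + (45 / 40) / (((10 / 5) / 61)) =1212757 / 35344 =34.31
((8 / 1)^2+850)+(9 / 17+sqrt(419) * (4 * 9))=36 * sqrt(419)+15547 / 17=1651.43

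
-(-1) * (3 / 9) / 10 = 1 / 30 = 0.03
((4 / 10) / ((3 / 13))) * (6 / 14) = 26 / 35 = 0.74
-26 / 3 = -8.67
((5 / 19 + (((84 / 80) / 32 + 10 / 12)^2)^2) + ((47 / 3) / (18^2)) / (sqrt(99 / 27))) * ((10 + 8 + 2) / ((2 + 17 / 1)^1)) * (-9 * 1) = -213266790781459 / 27254587392000-235 * sqrt(33) / 5643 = -8.06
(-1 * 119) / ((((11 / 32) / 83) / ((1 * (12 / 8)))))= -474096 / 11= -43099.64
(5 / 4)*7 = 35 / 4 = 8.75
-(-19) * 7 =133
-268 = -268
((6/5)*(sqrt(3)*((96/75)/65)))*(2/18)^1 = 64*sqrt(3)/24375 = 0.00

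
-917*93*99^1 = -8442819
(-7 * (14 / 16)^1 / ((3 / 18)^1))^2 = 21609 / 16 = 1350.56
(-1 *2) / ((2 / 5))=-5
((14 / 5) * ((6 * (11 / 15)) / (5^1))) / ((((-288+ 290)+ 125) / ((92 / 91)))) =4048 / 206375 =0.02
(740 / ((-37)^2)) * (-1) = -20 / 37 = -0.54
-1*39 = -39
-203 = -203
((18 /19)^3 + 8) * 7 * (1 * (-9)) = -3824352 /6859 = -557.57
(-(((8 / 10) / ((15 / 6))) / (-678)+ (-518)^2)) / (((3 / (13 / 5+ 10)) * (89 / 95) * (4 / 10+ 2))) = -75612026042 / 150855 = -501223.20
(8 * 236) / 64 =59 / 2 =29.50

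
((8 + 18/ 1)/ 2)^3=2197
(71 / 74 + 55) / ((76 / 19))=4141 / 296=13.99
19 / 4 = 4.75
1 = 1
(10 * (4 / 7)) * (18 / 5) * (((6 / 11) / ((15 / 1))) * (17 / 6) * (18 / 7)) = 14688 / 2695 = 5.45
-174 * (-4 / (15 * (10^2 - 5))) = 232 / 475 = 0.49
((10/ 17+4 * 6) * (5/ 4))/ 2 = 1045/ 68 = 15.37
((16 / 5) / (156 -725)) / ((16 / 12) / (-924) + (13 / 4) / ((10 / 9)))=-0.00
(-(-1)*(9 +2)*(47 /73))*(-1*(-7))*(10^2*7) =2533300 /73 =34702.74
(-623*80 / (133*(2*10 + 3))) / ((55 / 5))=-7120 / 4807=-1.48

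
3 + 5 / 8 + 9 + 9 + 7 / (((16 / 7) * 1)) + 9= 539 / 16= 33.69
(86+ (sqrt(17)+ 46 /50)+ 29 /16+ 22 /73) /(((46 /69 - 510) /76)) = -148187973 /11154400 - 57 * sqrt(17) /382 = -13.90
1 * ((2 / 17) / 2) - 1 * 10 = -169 / 17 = -9.94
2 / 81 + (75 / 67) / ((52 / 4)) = 7817 / 70551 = 0.11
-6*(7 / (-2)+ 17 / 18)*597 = 9154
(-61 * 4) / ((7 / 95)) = -23180 / 7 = -3311.43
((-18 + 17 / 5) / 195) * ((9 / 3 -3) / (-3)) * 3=0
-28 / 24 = -1.17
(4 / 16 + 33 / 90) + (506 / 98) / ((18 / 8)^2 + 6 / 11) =495679 / 322420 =1.54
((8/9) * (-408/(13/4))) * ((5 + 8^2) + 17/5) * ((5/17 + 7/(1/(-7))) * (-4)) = -102309888/65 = -1573998.28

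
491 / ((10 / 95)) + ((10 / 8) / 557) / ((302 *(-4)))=12554147243 / 2691424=4664.50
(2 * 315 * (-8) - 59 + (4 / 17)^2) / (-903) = 5.65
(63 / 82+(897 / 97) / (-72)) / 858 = 0.00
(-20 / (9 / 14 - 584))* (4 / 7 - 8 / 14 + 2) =560 / 8167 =0.07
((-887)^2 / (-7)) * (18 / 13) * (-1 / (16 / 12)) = 21242763 / 182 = 116718.48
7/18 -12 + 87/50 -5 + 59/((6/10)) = 18779/225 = 83.46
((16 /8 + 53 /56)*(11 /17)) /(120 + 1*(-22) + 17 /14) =605 /31484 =0.02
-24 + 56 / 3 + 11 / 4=-31 / 12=-2.58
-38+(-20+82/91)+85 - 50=-2011/91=-22.10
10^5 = 100000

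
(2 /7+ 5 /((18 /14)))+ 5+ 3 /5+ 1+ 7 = 5599 /315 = 17.77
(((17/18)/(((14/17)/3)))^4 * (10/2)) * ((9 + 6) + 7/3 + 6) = 174393936025/10668672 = 16346.36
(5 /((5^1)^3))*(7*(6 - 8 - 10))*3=-252 /25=-10.08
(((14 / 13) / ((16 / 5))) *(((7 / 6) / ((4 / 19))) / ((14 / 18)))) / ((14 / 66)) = 9405 / 832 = 11.30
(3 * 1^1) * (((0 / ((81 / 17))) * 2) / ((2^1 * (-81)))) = 0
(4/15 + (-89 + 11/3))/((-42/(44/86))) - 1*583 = -7882699/13545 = -581.96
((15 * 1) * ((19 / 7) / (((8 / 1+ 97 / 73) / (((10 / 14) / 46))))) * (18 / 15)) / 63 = 6935 / 5372409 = 0.00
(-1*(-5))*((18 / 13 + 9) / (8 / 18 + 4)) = 1215 / 104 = 11.68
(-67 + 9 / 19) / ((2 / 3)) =-1896 / 19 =-99.79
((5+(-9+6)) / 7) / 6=1 / 21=0.05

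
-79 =-79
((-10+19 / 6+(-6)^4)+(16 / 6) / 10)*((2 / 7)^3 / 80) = 38683 / 102900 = 0.38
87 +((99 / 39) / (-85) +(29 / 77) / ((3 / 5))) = 22359787 / 255255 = 87.60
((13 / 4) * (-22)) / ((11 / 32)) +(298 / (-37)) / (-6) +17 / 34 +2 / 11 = -502993 / 2442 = -205.98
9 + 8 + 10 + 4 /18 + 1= 254 /9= 28.22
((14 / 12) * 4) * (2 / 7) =4 / 3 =1.33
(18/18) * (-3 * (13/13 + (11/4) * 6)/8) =-6.56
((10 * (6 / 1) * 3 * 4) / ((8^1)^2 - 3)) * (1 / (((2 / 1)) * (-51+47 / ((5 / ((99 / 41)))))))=-12300 / 58987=-0.21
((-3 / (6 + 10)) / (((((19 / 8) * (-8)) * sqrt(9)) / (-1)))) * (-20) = 5 / 76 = 0.07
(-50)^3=-125000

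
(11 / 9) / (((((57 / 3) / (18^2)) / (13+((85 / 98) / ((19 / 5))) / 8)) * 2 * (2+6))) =19213227 / 1132096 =16.97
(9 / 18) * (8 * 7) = 28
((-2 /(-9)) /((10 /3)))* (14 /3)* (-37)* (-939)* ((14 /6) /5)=1134938 /225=5044.17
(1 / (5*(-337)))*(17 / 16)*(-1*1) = 17 / 26960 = 0.00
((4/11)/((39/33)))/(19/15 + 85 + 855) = 60/183547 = 0.00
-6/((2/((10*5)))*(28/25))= -1875/14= -133.93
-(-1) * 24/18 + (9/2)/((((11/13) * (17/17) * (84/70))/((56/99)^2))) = 98876/35937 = 2.75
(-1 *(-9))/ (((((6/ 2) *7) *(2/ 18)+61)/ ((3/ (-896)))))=-81/ 170240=-0.00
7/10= 0.70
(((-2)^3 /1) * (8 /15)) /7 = -64 /105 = -0.61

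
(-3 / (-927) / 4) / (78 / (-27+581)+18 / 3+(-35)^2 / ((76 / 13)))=5263 / 1403014809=0.00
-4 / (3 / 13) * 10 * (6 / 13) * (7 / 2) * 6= -1680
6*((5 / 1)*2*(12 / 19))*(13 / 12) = 780 / 19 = 41.05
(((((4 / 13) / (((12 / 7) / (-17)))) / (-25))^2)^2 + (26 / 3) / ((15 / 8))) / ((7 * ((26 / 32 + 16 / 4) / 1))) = 66835948542736 / 487087773046875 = 0.14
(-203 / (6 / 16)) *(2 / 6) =-180.44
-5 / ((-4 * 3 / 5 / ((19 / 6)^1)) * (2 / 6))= 475 / 24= 19.79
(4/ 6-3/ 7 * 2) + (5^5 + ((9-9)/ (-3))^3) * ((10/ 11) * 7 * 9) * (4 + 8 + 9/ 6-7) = 268734331/ 231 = 1163352.08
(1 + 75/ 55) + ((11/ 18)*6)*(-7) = -769/ 33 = -23.30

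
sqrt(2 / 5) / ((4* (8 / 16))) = sqrt(10) / 10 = 0.32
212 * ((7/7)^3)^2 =212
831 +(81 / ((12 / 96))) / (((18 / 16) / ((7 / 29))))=28131 / 29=970.03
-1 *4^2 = -16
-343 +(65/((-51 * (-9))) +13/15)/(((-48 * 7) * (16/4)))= -528989477/1542240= -343.00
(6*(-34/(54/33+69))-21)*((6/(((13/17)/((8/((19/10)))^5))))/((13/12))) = -24814839398400000/108381329329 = -228958.62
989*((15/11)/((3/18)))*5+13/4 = 1780343/44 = 40462.34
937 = 937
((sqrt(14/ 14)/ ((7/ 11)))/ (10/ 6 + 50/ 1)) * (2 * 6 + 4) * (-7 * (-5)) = 528/ 31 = 17.03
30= 30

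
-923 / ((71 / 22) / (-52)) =14872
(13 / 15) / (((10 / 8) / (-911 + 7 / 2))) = -3146 / 5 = -629.20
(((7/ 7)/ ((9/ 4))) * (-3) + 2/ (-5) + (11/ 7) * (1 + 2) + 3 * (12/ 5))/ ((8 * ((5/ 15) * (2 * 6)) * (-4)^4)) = 1069/ 860160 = 0.00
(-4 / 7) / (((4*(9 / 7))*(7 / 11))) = -11 / 63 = -0.17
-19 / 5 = -3.80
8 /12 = 2 /3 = 0.67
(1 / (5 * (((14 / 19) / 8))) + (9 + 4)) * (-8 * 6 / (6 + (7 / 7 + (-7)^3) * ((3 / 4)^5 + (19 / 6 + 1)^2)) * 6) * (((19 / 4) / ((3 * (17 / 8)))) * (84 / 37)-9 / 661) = 54624844136448 / 44797793841115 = 1.22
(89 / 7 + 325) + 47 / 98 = 33143 / 98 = 338.19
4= 4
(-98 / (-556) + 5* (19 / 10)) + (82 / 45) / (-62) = 1870576 / 193905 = 9.65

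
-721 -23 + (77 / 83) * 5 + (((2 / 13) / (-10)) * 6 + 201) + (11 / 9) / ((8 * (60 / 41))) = -2509397083 / 4661280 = -538.35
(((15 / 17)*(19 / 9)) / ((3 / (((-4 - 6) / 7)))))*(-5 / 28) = 2375 / 14994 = 0.16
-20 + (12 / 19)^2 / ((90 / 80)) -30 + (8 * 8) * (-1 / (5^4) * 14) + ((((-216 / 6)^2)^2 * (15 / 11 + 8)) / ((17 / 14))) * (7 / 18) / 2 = 106254960319978 / 42191875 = 2518374.93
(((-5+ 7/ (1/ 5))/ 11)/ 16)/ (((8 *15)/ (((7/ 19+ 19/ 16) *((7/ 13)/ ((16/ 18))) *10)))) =0.01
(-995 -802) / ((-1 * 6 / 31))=18569 / 2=9284.50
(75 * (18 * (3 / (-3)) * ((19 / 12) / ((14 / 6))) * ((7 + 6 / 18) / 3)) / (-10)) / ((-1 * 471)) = -1045 / 2198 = -0.48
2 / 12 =1 / 6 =0.17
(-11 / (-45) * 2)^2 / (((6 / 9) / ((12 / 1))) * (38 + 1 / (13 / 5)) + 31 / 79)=994136 / 10501875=0.09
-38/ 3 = -12.67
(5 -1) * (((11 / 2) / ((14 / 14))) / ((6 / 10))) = 110 / 3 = 36.67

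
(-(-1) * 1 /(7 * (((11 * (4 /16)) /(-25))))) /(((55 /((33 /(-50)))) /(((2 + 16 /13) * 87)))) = 3132 /715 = 4.38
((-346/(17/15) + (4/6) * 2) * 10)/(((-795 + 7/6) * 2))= 155020/80971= 1.91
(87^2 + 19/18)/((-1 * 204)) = -136261/3672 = -37.11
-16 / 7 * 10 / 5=-32 / 7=-4.57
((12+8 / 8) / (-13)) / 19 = -1 / 19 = -0.05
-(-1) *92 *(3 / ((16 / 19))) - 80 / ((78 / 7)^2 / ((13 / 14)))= 153107 / 468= 327.15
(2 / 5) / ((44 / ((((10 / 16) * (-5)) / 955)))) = -1 / 33616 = -0.00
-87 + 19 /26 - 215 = -7833 /26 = -301.27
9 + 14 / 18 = 88 / 9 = 9.78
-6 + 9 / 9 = -5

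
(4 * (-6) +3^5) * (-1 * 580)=-127020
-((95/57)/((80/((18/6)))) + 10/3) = -163/48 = -3.40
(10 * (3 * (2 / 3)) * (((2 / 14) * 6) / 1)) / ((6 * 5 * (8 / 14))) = 1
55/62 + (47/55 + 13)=50269/3410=14.74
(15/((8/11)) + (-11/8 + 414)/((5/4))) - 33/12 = 13919/40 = 347.98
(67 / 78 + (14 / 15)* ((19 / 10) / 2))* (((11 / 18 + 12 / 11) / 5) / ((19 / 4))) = 1147148 / 9169875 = 0.13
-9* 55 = -495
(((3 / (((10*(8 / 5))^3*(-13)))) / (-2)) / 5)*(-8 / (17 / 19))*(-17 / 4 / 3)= 19 / 266240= 0.00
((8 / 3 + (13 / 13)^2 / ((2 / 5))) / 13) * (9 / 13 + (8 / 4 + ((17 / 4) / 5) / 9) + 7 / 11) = 2731441 / 2007720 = 1.36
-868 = -868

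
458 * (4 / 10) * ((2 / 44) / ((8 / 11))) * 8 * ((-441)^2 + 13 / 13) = 89072756 / 5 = 17814551.20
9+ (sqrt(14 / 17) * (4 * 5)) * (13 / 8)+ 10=19+ 65 * sqrt(238) / 34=48.49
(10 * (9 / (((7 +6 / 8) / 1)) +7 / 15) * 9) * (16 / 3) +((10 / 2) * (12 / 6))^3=55224 / 31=1781.42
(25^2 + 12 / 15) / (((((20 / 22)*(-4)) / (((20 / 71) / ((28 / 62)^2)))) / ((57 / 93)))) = -2896113 / 19880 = -145.68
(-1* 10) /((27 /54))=-20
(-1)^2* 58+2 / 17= 988 / 17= 58.12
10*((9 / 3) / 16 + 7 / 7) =95 / 8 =11.88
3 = 3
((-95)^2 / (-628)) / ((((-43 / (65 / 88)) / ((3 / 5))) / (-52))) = -4575675 / 594088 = -7.70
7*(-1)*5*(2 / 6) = -35 / 3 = -11.67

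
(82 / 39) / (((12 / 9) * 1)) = 41 / 26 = 1.58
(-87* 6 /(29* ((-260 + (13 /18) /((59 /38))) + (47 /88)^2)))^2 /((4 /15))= 20544520463216640 /1136464506466097449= 0.02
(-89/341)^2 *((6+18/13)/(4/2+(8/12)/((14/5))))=15968736/71047691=0.22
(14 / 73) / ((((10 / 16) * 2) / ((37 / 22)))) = 1036 / 4015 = 0.26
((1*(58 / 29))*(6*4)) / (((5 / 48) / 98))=225792 / 5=45158.40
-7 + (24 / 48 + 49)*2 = 92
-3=-3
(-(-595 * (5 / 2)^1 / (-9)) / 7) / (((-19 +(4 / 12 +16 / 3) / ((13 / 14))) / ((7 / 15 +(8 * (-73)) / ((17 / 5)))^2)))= 24804386893 / 461754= 53717.75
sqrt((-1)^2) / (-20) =-1 / 20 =-0.05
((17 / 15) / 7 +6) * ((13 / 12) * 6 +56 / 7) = 18763 / 210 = 89.35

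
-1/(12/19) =-19/12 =-1.58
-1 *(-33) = 33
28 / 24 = 7 / 6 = 1.17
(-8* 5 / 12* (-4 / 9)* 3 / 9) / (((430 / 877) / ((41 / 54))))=71914 / 94041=0.76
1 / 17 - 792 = -13463 / 17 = -791.94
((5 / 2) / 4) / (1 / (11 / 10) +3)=55 / 344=0.16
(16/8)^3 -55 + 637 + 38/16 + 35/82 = 194439/328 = 592.80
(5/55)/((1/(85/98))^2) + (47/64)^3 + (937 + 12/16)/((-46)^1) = -3172291078029/159240159232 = -19.92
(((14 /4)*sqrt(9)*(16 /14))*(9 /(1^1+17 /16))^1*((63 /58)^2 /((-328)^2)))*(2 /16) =35721 /497629792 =0.00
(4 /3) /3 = 0.44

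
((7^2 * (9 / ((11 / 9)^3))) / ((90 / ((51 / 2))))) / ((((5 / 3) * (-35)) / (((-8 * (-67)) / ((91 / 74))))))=-1106000892 / 2162875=-511.36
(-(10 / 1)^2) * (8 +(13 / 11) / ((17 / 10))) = -162600 / 187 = -869.52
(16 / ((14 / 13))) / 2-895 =-6213 / 7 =-887.57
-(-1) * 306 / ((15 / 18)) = 1836 / 5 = 367.20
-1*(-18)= 18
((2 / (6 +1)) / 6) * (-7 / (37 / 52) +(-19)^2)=4331 / 259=16.72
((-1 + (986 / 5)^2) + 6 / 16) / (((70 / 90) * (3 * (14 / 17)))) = 396649593 / 19600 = 20237.22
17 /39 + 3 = 134 /39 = 3.44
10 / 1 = 10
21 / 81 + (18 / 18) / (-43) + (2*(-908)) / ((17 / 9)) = -18970726 / 19737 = -961.18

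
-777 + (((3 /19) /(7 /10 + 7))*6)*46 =-1128471 /1463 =-771.34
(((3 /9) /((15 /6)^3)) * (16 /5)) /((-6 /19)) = -1216 /5625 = -0.22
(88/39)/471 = 88/18369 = 0.00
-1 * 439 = -439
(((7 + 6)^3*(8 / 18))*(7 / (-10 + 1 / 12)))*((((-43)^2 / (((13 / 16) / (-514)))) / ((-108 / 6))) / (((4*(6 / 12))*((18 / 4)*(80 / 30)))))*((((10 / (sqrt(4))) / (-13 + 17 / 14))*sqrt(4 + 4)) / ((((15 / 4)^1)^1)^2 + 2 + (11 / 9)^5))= 279763469346816*sqrt(2) / 3319700483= 119181.02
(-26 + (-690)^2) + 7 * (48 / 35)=2380418 / 5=476083.60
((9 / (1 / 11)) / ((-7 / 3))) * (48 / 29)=-14256 / 203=-70.23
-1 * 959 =-959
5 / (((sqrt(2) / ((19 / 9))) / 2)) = 95 * sqrt(2) / 9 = 14.93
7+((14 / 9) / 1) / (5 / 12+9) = 2429 / 339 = 7.17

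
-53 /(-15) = 53 /15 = 3.53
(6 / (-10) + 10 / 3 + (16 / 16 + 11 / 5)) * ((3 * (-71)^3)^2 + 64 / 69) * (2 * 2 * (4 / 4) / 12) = 1415994918407089 / 621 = 2280185053795.63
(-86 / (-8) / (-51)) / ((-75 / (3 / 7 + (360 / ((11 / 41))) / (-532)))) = -43903 / 7461300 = -0.01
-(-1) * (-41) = -41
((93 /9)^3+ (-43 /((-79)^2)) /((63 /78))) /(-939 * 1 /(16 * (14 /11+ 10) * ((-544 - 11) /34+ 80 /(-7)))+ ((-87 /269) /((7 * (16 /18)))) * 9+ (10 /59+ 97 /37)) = 5007540336443277493600 /11395583976682623213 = 439.43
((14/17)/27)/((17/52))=728/7803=0.09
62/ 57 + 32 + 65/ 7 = 16907/ 399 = 42.37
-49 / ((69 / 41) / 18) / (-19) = 12054 / 437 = 27.58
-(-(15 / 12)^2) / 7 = 25 / 112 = 0.22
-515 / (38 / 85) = -43775 / 38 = -1151.97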